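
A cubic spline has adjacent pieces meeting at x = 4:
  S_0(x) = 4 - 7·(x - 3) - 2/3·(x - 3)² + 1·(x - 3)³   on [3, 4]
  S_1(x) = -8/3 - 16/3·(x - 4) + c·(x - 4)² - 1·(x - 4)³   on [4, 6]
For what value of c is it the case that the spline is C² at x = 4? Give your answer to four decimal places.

2.3333

S_0''(x) = -4/3 + 6·(x - 3), so S_0''(4) = 14/3. On the right, S_1''(4) = 2c, so c = 7/3.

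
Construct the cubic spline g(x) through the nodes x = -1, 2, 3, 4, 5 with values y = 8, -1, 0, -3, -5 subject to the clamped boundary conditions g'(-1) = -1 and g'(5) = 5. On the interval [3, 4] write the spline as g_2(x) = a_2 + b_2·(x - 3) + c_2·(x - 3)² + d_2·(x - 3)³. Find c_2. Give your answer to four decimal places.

-3.4167

Let m_i = g''(x_i). Step sizes h_i = 3, 1, 1, 1; slopes of the chords Δ_i = (y_(i+1) - y_i)/h_i = -3, 1, -3, -2.
  3·m_0 + 8·m_1 + 1·m_2 = 6(Δ_1 - Δ_0) = 24
  1·m_1 + 4·m_2 + 1·m_3 = 6(Δ_2 - Δ_1) = -24
  1·m_2 + 4·m_3 + 1·m_4 = 6(Δ_3 - Δ_2) = 6
Clamped end conditions give two more equations: 2h_0·m_0 + h_0·m_1 = 6(Δ_0 - g'(-1)) = -12 and h_3·m_3 + 2h_3·m_4 = 6(g'(5) - Δ_3) = 42.
Forward elimination and back-substitution give m_0 = -29/6, m_1 = 17/3, m_2 = -41/6, m_3 = -7/3, m_4 = 133/6.
On [3, 4], with g_2(x) = a_2 + b_2·(x - 3) + c_2·(x - 3)² + d_2·(x - 3)³: c_2 = m_2/2 = -41/12, d_2 = (m_3 - m_2)/(6h_2) = 3/4, b_2 = Δ_2 - h_2(2m_2 + m_3)/6 = -1/3.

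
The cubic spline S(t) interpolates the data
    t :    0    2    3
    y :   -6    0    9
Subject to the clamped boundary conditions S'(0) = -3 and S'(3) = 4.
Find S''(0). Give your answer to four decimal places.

With m_i denoting the second derivative at x_i, h_i = 2, 1, and Δ_i = (y_(i+1) − y_i)/h_i = 3, 9:
  2·m_0 + 6·m_1 + 1·m_2 = 6(Δ_1 - Δ_0) = 36
Clamped end conditions give two more equations: 2h_0·m_0 + h_0·m_1 = 6(Δ_0 - S'(0)) = 36 and h_1·m_1 + 2h_1·m_2 = 6(S'(3) - Δ_1) = -30.
Solving: m_0 = 16/3, m_1 = 22/3, m_2 = -56/3.

5.3333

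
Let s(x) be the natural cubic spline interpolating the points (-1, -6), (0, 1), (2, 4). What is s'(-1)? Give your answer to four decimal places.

7.9167

Let m_i = s''(x_i). Step sizes h_i = 1, 2; slopes of the chords Δ_i = (y_(i+1) - y_i)/h_i = 7, 3/2.
  1·m_0 + 6·m_1 + 2·m_2 = 6(Δ_1 - Δ_0) = -33
Natural end conditions: m_0 = m_2 = 0.
Solving the tridiagonal system: m_0 = 0, m_1 = -11/2, m_2 = 0.
On [-1, 0], s'(x) = b_0 + 2c_0·(x + 1) + 3d_0·(x + 1)² with b_0 = Δ_0 - h_0(2m_0 + m_1)/6 = 95/12, c_0 = m_0/2 = 0, d_0 = (m_1 - m_0)/(6h_0) = -11/12. So s'(-1) = 95/12.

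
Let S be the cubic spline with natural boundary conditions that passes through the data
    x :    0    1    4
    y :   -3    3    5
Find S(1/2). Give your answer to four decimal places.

0.2500

Put m_i = S'' at the i-th knot. Here h = (1, 3) and Δ = (6, 2/3), so the interior equations h_(i-1)·m_(i-1) + 2(h_(i-1)+h_i)·m_i + h_i·m_(i+1) = 6(Δ_i − Δ_(i-1)) read
  1·m_0 + 8·m_1 + 3·m_2 = 6(Δ_1 - Δ_0) = -32
Natural end conditions: m_0 = m_2 = 0.
Hence m_0 = 0, m_1 = -4, m_2 = 0.
On [0, 1], S(x) = -3 + 20/3·x + 0·x² - 2/3·x³.
With x = 1/2: S(1/2) = 1/4.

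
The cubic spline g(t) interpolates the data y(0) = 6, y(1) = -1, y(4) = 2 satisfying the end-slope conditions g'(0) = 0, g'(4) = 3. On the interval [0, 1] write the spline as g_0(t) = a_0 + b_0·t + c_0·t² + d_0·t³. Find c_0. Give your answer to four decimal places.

-13.1250

Write M_i for g''(x_i). With h_i = 1, 3 and divided differences Δ_i = -7, 1, the continuity of g' gives the tridiagonal system
  1·M_0 + 8·M_1 + 3·M_2 = 6(Δ_1 - Δ_0) = 48
Clamped end conditions give two more equations: 2h_0·M_0 + h_0·M_1 = 6(Δ_0 - g'(0)) = -42 and h_1·M_1 + 2h_1·M_2 = 6(g'(4) - Δ_1) = 12.
Solving: M_0 = -105/4, M_1 = 21/2, M_2 = -13/4.
On [0, 1], with g_0(t) = a_0 + b_0·t + c_0·t² + d_0·t³: c_0 = M_0/2 = -105/8, d_0 = (M_1 - M_0)/(6h_0) = 49/8, b_0 = Δ_0 - h_0(2M_0 + M_1)/6 = 0.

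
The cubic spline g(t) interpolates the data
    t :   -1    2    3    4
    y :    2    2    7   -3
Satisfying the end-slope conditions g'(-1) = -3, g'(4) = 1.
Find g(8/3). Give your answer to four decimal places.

7.2158

Write M_i for g''(x_i). With h_i = 3, 1, 1 and divided differences Δ_i = 0, 5, -10, the continuity of g' gives the tridiagonal system
  3·M_0 + 8·M_1 + 1·M_2 = 6(Δ_1 - Δ_0) = 30
  1·M_1 + 4·M_2 + 1·M_3 = 6(Δ_2 - Δ_1) = -90
Clamped end conditions give two more equations: 2h_0·M_0 + h_0·M_1 = 6(Δ_0 - g'(-1)) = 18 and h_2·M_2 + 2h_2·M_3 = 6(g'(4) - Δ_2) = 66.
Solving the tridiagonal system: M_0 = -44/29, M_1 = 262/29, M_2 = -1094/29, M_3 = 1504/29.
On [2, 3], g(t) = 2 + 240/29·(t - 2) + 131/29·(t - 2)² - 226/29·(t - 2)³.
With (t - 2) = 2/3: g(8/3) = 5650/783.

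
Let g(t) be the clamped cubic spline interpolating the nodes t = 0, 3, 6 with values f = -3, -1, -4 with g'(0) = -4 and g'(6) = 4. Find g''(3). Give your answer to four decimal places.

-4.3333

Write M_i for g''(x_i). With h_i = 3, 3 and divided differences Δ_i = 2/3, -1, the continuity of g' gives the tridiagonal system
  3·M_0 + 12·M_1 + 3·M_2 = 6(Δ_1 - Δ_0) = -10
Clamped end conditions give two more equations: 2h_0·M_0 + h_0·M_1 = 6(Δ_0 - g'(0)) = 28 and h_1·M_1 + 2h_1·M_2 = 6(g'(6) - Δ_1) = 30.
Hence M_0 = 41/6, M_1 = -13/3, M_2 = 43/6.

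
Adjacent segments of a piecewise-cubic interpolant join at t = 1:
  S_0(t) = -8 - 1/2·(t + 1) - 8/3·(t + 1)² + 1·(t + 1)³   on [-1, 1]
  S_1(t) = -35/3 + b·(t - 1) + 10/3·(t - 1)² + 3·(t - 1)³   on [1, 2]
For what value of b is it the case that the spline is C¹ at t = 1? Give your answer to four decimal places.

S_0'(t) = -1/2 - 16/3·(t + 1) + 3·(t + 1)², so S_0'(1) = 5/6. On the right, S_1'(1) = b, so b = 5/6.

0.8333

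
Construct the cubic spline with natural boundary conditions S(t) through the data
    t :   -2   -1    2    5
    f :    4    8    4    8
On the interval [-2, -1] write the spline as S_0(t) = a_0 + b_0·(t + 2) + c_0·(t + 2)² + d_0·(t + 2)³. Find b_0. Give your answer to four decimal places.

Put M_i = S'' at the i-th knot. Here h = (1, 3, 3) and Δ = (4, -4/3, 4/3), so the interior equations h_(i-1)·M_(i-1) + 2(h_(i-1)+h_i)·M_i + h_i·M_(i+1) = 6(Δ_i − Δ_(i-1)) read
  1·M_0 + 8·M_1 + 3·M_2 = 6(Δ_1 - Δ_0) = -32
  3·M_1 + 12·M_2 + 3·M_3 = 6(Δ_2 - Δ_1) = 16
Natural end conditions: M_0 = M_3 = 0.
Solving the tridiagonal system: M_0 = 0, M_1 = -144/29, M_2 = 224/87, M_3 = 0.
On [-2, -1], with S_0(t) = a_0 + b_0·(t + 2) + c_0·(t + 2)² + d_0·(t + 2)³: c_0 = M_0/2 = 0, d_0 = (M_1 - M_0)/(6h_0) = -24/29, b_0 = Δ_0 - h_0(2M_0 + M_1)/6 = 140/29.

4.8276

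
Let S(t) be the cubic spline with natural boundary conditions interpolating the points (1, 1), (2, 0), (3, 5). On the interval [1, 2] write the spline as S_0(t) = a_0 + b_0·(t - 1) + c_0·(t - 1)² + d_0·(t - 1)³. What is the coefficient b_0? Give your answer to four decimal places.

Put σ_i = S'' at the i-th knot. Here h = (1, 1) and Δ = (-1, 5), so the interior equations h_(i-1)·σ_(i-1) + 2(h_(i-1)+h_i)·σ_i + h_i·σ_(i+1) = 6(Δ_i − Δ_(i-1)) read
  1·σ_0 + 4·σ_1 + 1·σ_2 = 6(Δ_1 - Δ_0) = 36
Natural end conditions: σ_0 = σ_2 = 0.
Forward elimination and back-substitution give σ_0 = 0, σ_1 = 9, σ_2 = 0.
On [1, 2], with S_0(t) = a_0 + b_0·(t - 1) + c_0·(t - 1)² + d_0·(t - 1)³: c_0 = σ_0/2 = 0, d_0 = (σ_1 - σ_0)/(6h_0) = 3/2, b_0 = Δ_0 - h_0(2σ_0 + σ_1)/6 = -5/2.

-2.5000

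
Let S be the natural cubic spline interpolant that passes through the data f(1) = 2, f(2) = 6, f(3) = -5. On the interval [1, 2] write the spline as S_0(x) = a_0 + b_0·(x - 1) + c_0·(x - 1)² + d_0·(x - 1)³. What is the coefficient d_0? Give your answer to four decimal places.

Let M_i = S''(x_i). Step sizes h_i = 1, 1; slopes of the chords Δ_i = (y_(i+1) - y_i)/h_i = 4, -11.
  1·M_0 + 4·M_1 + 1·M_2 = 6(Δ_1 - Δ_0) = -90
Natural end conditions: M_0 = M_2 = 0.
Forward elimination and back-substitution give M_0 = 0, M_1 = -45/2, M_2 = 0.
On [1, 2], with S_0(x) = a_0 + b_0·(x - 1) + c_0·(x - 1)² + d_0·(x - 1)³: c_0 = M_0/2 = 0, d_0 = (M_1 - M_0)/(6h_0) = -15/4, b_0 = Δ_0 - h_0(2M_0 + M_1)/6 = 31/4.

-3.7500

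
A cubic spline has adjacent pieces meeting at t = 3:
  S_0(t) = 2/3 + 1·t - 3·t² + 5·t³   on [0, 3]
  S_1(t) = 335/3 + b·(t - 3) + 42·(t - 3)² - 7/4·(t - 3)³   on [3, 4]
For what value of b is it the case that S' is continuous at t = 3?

S_0'(t) = 1 - 6·t + 15·t², so S_0'(3) = 118. On the right, S_1'(3) = b, so b = 118.

118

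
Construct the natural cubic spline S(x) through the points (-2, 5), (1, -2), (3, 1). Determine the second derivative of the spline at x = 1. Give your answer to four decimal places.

2.3000

Let M_i = S''(x_i). Step sizes h_i = 3, 2; slopes of the chords Δ_i = (y_(i+1) - y_i)/h_i = -7/3, 3/2.
  3·M_0 + 10·M_1 + 2·M_2 = 6(Δ_1 - Δ_0) = 23
Natural end conditions: M_0 = M_2 = 0.
Hence M_0 = 0, M_1 = 23/10, M_2 = 0.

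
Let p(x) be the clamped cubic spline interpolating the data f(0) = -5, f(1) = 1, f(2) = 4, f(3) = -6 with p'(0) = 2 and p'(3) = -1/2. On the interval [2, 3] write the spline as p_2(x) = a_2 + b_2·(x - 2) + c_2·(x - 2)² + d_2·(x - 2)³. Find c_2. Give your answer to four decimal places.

-15.2333

With M_i denoting the second derivative at x_i, h_i = 1, 1, 1, and Δ_i = (y_(i+1) − y_i)/h_i = 6, 3, -10:
  1·M_0 + 4·M_1 + 1·M_2 = 6(Δ_1 - Δ_0) = -18
  1·M_1 + 4·M_2 + 1·M_3 = 6(Δ_2 - Δ_1) = -78
Clamped end conditions give two more equations: 2h_0·M_0 + h_0·M_1 = 6(Δ_0 - p'(0)) = 24 and h_2·M_2 + 2h_2·M_3 = 6(p'(3) - Δ_2) = 57.
Solving the tridiagonal system: M_0 = 179/15, M_1 = 2/15, M_2 = -457/15, M_3 = 656/15.
On [2, 3], with p_2(x) = a_2 + b_2·(x - 2) + c_2·(x - 2)² + d_2·(x - 2)³: c_2 = M_2/2 = -457/30, d_2 = (M_3 - M_2)/(6h_2) = 371/30, b_2 = Δ_2 - h_2(2M_2 + M_3)/6 = -107/15.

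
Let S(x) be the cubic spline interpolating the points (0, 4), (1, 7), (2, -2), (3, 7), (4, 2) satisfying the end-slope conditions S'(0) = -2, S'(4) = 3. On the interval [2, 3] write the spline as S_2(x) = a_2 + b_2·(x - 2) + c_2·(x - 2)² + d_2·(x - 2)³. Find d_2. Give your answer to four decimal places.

-15.3750

Write M_i for S''(x_i). With h_i = 1, 1, 1, 1 and divided differences Δ_i = 3, -9, 9, -5, the continuity of S' gives the tridiagonal system
  1·M_0 + 4·M_1 + 1·M_2 = 6(Δ_1 - Δ_0) = -72
  1·M_1 + 4·M_2 + 1·M_3 = 6(Δ_2 - Δ_1) = 108
  1·M_2 + 4·M_3 + 1·M_4 = 6(Δ_3 - Δ_2) = -84
Clamped end conditions give two more equations: 2h_0·M_0 + h_0·M_1 = 6(Δ_0 - S'(0)) = 30 and h_3·M_3 + 2h_3·M_4 = 6(S'(4) - Δ_3) = 48.
Solving the tridiagonal system: M_0 = 137/4, M_1 = -77/2, M_2 = 191/4, M_3 = -89/2, M_4 = 185/4.
On [2, 3], with S_2(x) = a_2 + b_2·(x - 2) + c_2·(x - 2)² + d_2·(x - 2)³: c_2 = M_2/2 = 191/8, d_2 = (M_3 - M_2)/(6h_2) = -123/8, b_2 = Δ_2 - h_2(2M_2 + M_3)/6 = 1/2.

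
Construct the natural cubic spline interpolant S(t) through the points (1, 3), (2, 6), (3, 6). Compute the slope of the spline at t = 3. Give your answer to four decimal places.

-0.7500

With m_i denoting the second derivative at x_i, h_i = 1, 1, and Δ_i = (y_(i+1) − y_i)/h_i = 3, 0:
  1·m_0 + 4·m_1 + 1·m_2 = 6(Δ_1 - Δ_0) = -18
Natural end conditions: m_0 = m_2 = 0.
Forward elimination and back-substitution give m_0 = 0, m_1 = -9/2, m_2 = 0.
On [2, 3], S'(t) = b_1 + 2c_1·(t - 2) + 3d_1·(t - 2)² with b_1 = Δ_1 - h_1(2m_1 + m_2)/6 = 3/2, c_1 = m_1/2 = -9/4, d_1 = (m_2 - m_1)/(6h_1) = 3/4. So S'(3) = -3/4.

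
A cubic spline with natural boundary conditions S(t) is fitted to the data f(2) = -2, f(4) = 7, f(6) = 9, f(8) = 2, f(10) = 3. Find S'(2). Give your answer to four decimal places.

5.0446

With σ_i denoting the second derivative at x_i, h_i = 2, 2, 2, 2, and Δ_i = (y_(i+1) − y_i)/h_i = 9/2, 1, -7/2, 1/2:
  2·σ_0 + 8·σ_1 + 2·σ_2 = 6(Δ_1 - Δ_0) = -21
  2·σ_1 + 8·σ_2 + 2·σ_3 = 6(Δ_2 - Δ_1) = -27
  2·σ_2 + 8·σ_3 + 2·σ_4 = 6(Δ_3 - Δ_2) = 24
Natural end conditions: σ_0 = σ_4 = 0.
Forward elimination and back-substitution give σ_0 = 0, σ_1 = -183/112, σ_2 = -111/28, σ_3 = 447/112, σ_4 = 0.
On [2, 4], S'(t) = b_0 + 2c_0·(t - 2) + 3d_0·(t - 2)² with b_0 = Δ_0 - h_0(2σ_0 + σ_1)/6 = 565/112, c_0 = σ_0/2 = 0, d_0 = (σ_1 - σ_0)/(6h_0) = -61/448. So S'(2) = 565/112.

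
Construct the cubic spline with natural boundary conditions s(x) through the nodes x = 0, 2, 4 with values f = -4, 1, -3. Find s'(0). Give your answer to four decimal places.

Put M_i = s'' at the i-th knot. Here h = (2, 2) and Δ = (5/2, -2), so the interior equations h_(i-1)·M_(i-1) + 2(h_(i-1)+h_i)·M_i + h_i·M_(i+1) = 6(Δ_i − Δ_(i-1)) read
  2·M_0 + 8·M_1 + 2·M_2 = 6(Δ_1 - Δ_0) = -27
Natural end conditions: M_0 = M_2 = 0.
Hence M_0 = 0, M_1 = -27/8, M_2 = 0.
On [0, 2], s'(x) = b_0 + 2c_0·x + 3d_0·x² with b_0 = Δ_0 - h_0(2M_0 + M_1)/6 = 29/8, c_0 = M_0/2 = 0, d_0 = (M_1 - M_0)/(6h_0) = -9/32. So s'(0) = 29/8.

3.6250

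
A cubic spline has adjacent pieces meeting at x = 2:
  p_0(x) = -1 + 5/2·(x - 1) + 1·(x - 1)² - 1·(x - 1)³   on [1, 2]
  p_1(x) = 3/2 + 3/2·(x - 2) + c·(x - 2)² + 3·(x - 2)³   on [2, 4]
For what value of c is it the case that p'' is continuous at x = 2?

-2

p_0''(x) = 2 - 6·(x - 1), so p_0''(2) = -4. On the right, p_1''(2) = 2c, so c = -2.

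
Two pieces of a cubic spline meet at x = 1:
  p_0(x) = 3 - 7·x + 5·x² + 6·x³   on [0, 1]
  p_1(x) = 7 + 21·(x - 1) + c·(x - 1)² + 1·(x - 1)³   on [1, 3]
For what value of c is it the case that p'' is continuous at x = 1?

23

p_0''(x) = 10 + 36·x, so p_0''(1) = 46. On the right, p_1''(1) = 2c, so c = 23.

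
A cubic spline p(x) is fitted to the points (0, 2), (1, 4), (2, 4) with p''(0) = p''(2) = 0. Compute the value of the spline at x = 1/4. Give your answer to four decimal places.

Let M_i = p''(x_i). Step sizes h_i = 1, 1; slopes of the chords Δ_i = (y_(i+1) - y_i)/h_i = 2, 0.
  1·M_0 + 4·M_1 + 1·M_2 = 6(Δ_1 - Δ_0) = -12
Natural end conditions: M_0 = M_2 = 0.
Hence M_0 = 0, M_1 = -3, M_2 = 0.
On [0, 1], p(x) = 2 + 5/2·x + 0·x² - 1/2·x³.
With x = 1/4: p(1/4) = 335/128.

2.6172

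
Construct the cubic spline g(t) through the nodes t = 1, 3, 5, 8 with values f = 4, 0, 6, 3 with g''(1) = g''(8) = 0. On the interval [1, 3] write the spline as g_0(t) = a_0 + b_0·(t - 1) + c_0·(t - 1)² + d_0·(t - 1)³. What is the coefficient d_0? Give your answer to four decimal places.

With M_i denoting the second derivative at x_i, h_i = 2, 2, 3, and Δ_i = (y_(i+1) − y_i)/h_i = -2, 3, -1:
  2·M_0 + 8·M_1 + 2·M_2 = 6(Δ_1 - Δ_0) = 30
  2·M_1 + 10·M_2 + 3·M_3 = 6(Δ_2 - Δ_1) = -24
Natural end conditions: M_0 = M_3 = 0.
Solving: M_0 = 0, M_1 = 87/19, M_2 = -63/19, M_3 = 0.
On [1, 3], with g_0(t) = a_0 + b_0·(t - 1) + c_0·(t - 1)² + d_0·(t - 1)³: c_0 = M_0/2 = 0, d_0 = (M_1 - M_0)/(6h_0) = 29/76, b_0 = Δ_0 - h_0(2M_0 + M_1)/6 = -67/19.

0.3816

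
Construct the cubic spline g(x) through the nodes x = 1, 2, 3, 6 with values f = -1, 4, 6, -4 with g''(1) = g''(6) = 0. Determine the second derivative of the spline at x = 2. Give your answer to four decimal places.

-3.6129

Let M_i = g''(x_i). Step sizes h_i = 1, 1, 3; slopes of the chords Δ_i = (y_(i+1) - y_i)/h_i = 5, 2, -10/3.
  1·M_0 + 4·M_1 + 1·M_2 = 6(Δ_1 - Δ_0) = -18
  1·M_1 + 8·M_2 + 3·M_3 = 6(Δ_2 - Δ_1) = -32
Natural end conditions: M_0 = M_3 = 0.
Forward elimination and back-substitution give M_0 = 0, M_1 = -112/31, M_2 = -110/31, M_3 = 0.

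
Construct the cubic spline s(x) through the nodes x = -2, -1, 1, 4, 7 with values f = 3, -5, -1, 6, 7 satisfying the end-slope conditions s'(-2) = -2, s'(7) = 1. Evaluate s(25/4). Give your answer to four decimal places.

With M_i denoting the second derivative at x_i, h_i = 1, 2, 3, 3, and Δ_i = (y_(i+1) − y_i)/h_i = -8, 2, 7/3, 1/3:
  1·M_0 + 6·M_1 + 2·M_2 = 6(Δ_1 - Δ_0) = 60
  2·M_1 + 10·M_2 + 3·M_3 = 6(Δ_2 - Δ_1) = 2
  3·M_2 + 12·M_3 + 3·M_4 = 6(Δ_3 - Δ_2) = -12
Clamped end conditions give two more equations: 2h_0·M_0 + h_0·M_1 = 6(Δ_0 - s'(-2)) = -36 and h_3·M_3 + 2h_3·M_4 = 6(s'(7) - Δ_3) = 4.
Solving: M_0 = -1381/54, M_1 = 409/27, M_2 = -287/108, M_3 = -31/54, M_4 = 103/108.
On [4, 7], s(x) = 6 + 31/72·(x - 4) - 31/108·(x - 4)² + 55/648·(x - 4)³.
With (x - 4) = 9/4: s(25/4) = 3319/512.

6.4824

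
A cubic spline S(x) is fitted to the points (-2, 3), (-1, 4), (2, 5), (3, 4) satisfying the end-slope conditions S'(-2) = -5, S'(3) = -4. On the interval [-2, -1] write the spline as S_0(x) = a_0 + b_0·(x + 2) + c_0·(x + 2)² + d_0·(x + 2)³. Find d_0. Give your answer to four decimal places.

Put M_i = S'' at the i-th knot. Here h = (1, 3, 1) and Δ = (1, 1/3, -1), so the interior equations h_(i-1)·M_(i-1) + 2(h_(i-1)+h_i)·M_i + h_i·M_(i+1) = 6(Δ_i − Δ_(i-1)) read
  1·M_0 + 8·M_1 + 3·M_2 = 6(Δ_1 - Δ_0) = -4
  3·M_1 + 8·M_2 + 1·M_3 = 6(Δ_2 - Δ_1) = -8
Clamped end conditions give two more equations: 2h_0·M_0 + h_0·M_1 = 6(Δ_0 - S'(-2)) = 36 and h_2·M_2 + 2h_2·M_3 = 6(S'(3) - Δ_2) = -18.
Solving: M_0 = 178/9, M_1 = -32/9, M_2 = 14/9, M_3 = -88/9.
On [-2, -1], with S_0(x) = a_0 + b_0·(x + 2) + c_0·(x + 2)² + d_0·(x + 2)³: c_0 = M_0/2 = 89/9, d_0 = (M_1 - M_0)/(6h_0) = -35/9, b_0 = Δ_0 - h_0(2M_0 + M_1)/6 = -5.

-3.8889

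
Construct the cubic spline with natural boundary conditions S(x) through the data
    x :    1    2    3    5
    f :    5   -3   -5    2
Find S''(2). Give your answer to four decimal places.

Let M_i = S''(x_i). Step sizes h_i = 1, 1, 2; slopes of the chords Δ_i = (y_(i+1) - y_i)/h_i = -8, -2, 7/2.
  1·M_0 + 4·M_1 + 1·M_2 = 6(Δ_1 - Δ_0) = 36
  1·M_1 + 6·M_2 + 2·M_3 = 6(Δ_2 - Δ_1) = 33
Natural end conditions: M_0 = M_3 = 0.
Hence M_0 = 0, M_1 = 183/23, M_2 = 96/23, M_3 = 0.

7.9565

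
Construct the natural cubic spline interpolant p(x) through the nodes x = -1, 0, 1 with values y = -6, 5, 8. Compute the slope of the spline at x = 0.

7

Write M_i for p''(x_i). With h_i = 1, 1 and divided differences Δ_i = 11, 3, the continuity of p' gives the tridiagonal system
  1·M_0 + 4·M_1 + 1·M_2 = 6(Δ_1 - Δ_0) = -48
Natural end conditions: M_0 = M_2 = 0.
Hence M_0 = 0, M_1 = -12, M_2 = 0.
On [0, 1], p'(x) = b_1 + 2c_1·x + 3d_1·x² with b_1 = Δ_1 - h_1(2M_1 + M_2)/6 = 7, c_1 = M_1/2 = -6, d_1 = (M_2 - M_1)/(6h_1) = 2. So p'(0) = 7.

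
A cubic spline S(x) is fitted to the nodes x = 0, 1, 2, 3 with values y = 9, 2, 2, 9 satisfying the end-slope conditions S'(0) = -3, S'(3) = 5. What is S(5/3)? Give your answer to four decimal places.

Put m_i = S'' at the i-th knot. Here h = (1, 1, 1) and Δ = (-7, 0, 7), so the interior equations h_(i-1)·m_(i-1) + 2(h_(i-1)+h_i)·m_i + h_i·m_(i+1) = 6(Δ_i − Δ_(i-1)) read
  1·m_0 + 4·m_1 + 1·m_2 = 6(Δ_1 - Δ_0) = 42
  1·m_1 + 4·m_2 + 1·m_3 = 6(Δ_2 - Δ_1) = 42
Clamped end conditions give two more equations: 2h_0·m_0 + h_0·m_1 = 6(Δ_0 - S'(0)) = -24 and h_2·m_2 + 2h_2·m_3 = 6(S'(3) - Δ_2) = -12.
Solving: m_0 = -274/15, m_1 = 188/15, m_2 = 152/15, m_3 = -166/15.
On [1, 2], S(x) = 2 - 88/15·(x - 1) + 94/15·(x - 1)² - 2/5·(x - 1)³.
With (x - 1) = 2/3: S(5/3) = 34/45.

0.7556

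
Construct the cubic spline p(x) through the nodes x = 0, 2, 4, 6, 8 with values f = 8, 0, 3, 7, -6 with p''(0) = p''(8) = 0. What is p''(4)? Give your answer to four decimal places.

Let σ_i = p''(x_i). Step sizes h_i = 2, 2, 2, 2; slopes of the chords Δ_i = (y_(i+1) - y_i)/h_i = -4, 3/2, 2, -13/2.
  2·σ_0 + 8·σ_1 + 2·σ_2 = 6(Δ_1 - Δ_0) = 33
  2·σ_1 + 8·σ_2 + 2·σ_3 = 6(Δ_2 - Δ_1) = 3
  2·σ_2 + 8·σ_3 + 2·σ_4 = 6(Δ_3 - Δ_2) = -51
Natural end conditions: σ_0 = σ_4 = 0.
Solving: σ_0 = 0, σ_1 = 27/7, σ_2 = 15/14, σ_3 = -93/14, σ_4 = 0.

1.0714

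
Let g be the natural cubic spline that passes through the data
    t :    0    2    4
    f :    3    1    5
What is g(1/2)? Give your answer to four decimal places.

2.1484

Let M_i = g''(x_i). Step sizes h_i = 2, 2; slopes of the chords Δ_i = (y_(i+1) - y_i)/h_i = -1, 2.
  2·M_0 + 8·M_1 + 2·M_2 = 6(Δ_1 - Δ_0) = 18
Natural end conditions: M_0 = M_2 = 0.
Solving the tridiagonal system: M_0 = 0, M_1 = 9/4, M_2 = 0.
On [0, 2], g(t) = 3 - 7/4·t + 0·t² + 3/16·t³.
With t = 1/2: g(1/2) = 275/128.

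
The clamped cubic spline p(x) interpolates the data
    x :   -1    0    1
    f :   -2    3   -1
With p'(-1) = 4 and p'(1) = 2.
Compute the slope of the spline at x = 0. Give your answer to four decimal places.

Let M_i = p''(x_i). Step sizes h_i = 1, 1; slopes of the chords Δ_i = (y_(i+1) - y_i)/h_i = 5, -4.
  1·M_0 + 4·M_1 + 1·M_2 = 6(Δ_1 - Δ_0) = -54
Clamped end conditions give two more equations: 2h_0·M_0 + h_0·M_1 = 6(Δ_0 - p'(-1)) = 6 and h_1·M_1 + 2h_1·M_2 = 6(p'(1) - Δ_1) = 36.
Solving: M_0 = 31/2, M_1 = -25, M_2 = 61/2.
On [0, 1], p'(x) = b_1 + 2c_1·x + 3d_1·x² with b_1 = Δ_1 - h_1(2M_1 + M_2)/6 = -3/4, c_1 = M_1/2 = -25/2, d_1 = (M_2 - M_1)/(6h_1) = 37/4. So p'(0) = -3/4.

-0.7500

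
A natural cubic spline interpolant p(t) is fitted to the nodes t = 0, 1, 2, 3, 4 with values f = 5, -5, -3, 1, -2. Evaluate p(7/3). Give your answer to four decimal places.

-1.2116

Write M_i for p''(x_i). With h_i = 1, 1, 1, 1 and divided differences Δ_i = -10, 2, 4, -3, the continuity of p' gives the tridiagonal system
  1·M_0 + 4·M_1 + 1·M_2 = 6(Δ_1 - Δ_0) = 72
  1·M_1 + 4·M_2 + 1·M_3 = 6(Δ_2 - Δ_1) = 12
  1·M_2 + 4·M_3 + 1·M_4 = 6(Δ_3 - Δ_2) = -42
Natural end conditions: M_0 = M_4 = 0.
Forward elimination and back-substitution give M_0 = 0, M_1 = 495/28, M_2 = 9/7, M_3 = -303/28, M_4 = 0.
On [2, 3], p(t) = -3 + 43/8·(t - 2) + 9/14·(t - 2)² - 113/56·(t - 2)³.
With (t - 2) = 1/3: p(7/3) = -229/189.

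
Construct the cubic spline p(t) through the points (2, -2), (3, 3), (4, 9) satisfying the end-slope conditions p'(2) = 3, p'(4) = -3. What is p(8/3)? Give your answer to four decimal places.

With σ_i denoting the second derivative at x_i, h_i = 1, 1, and Δ_i = (y_(i+1) − y_i)/h_i = 5, 6:
  1·σ_0 + 4·σ_1 + 1·σ_2 = 6(Δ_1 - Δ_0) = 6
Clamped end conditions give two more equations: 2h_0·σ_0 + h_0·σ_1 = 6(Δ_0 - p'(2)) = 12 and h_1·σ_1 + 2h_1·σ_2 = 6(p'(4) - Δ_1) = -54.
Hence σ_0 = 3/2, σ_1 = 9, σ_2 = -63/2.
On [2, 3], p(t) = -2 + 3·(t - 2) + 3/4·(t - 2)² + 5/4·(t - 2)³.
With (t - 2) = 2/3: p(8/3) = 19/27.

0.7037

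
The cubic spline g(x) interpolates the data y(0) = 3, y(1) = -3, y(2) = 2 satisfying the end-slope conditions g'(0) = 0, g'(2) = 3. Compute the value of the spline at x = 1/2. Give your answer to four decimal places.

0.1875

Put m_i = g'' at the i-th knot. Here h = (1, 1) and Δ = (-6, 5), so the interior equations h_(i-1)·m_(i-1) + 2(h_(i-1)+h_i)·m_i + h_i·m_(i+1) = 6(Δ_i − Δ_(i-1)) read
  1·m_0 + 4·m_1 + 1·m_2 = 6(Δ_1 - Δ_0) = 66
Clamped end conditions give two more equations: 2h_0·m_0 + h_0·m_1 = 6(Δ_0 - g'(0)) = -36 and h_1·m_1 + 2h_1·m_2 = 6(g'(2) - Δ_1) = -12.
Solving: m_0 = -33, m_1 = 30, m_2 = -21.
On [0, 1], g(x) = 3 + 0·x - 33/2·x² + 21/2·x³.
With x = 1/2: g(1/2) = 3/16.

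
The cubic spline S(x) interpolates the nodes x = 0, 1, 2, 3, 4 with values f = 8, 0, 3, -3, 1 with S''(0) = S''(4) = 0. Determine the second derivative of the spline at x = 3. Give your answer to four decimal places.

With σ_i denoting the second derivative at x_i, h_i = 1, 1, 1, 1, and Δ_i = (y_(i+1) − y_i)/h_i = -8, 3, -6, 4:
  1·σ_0 + 4·σ_1 + 1·σ_2 = 6(Δ_1 - Δ_0) = 66
  1·σ_1 + 4·σ_2 + 1·σ_3 = 6(Δ_2 - Δ_1) = -54
  1·σ_2 + 4·σ_3 + 1·σ_4 = 6(Δ_3 - Δ_2) = 60
Natural end conditions: σ_0 = σ_4 = 0.
Hence σ_0 = 0, σ_1 = 633/28, σ_2 = -171/7, σ_3 = 591/28, σ_4 = 0.

21.1071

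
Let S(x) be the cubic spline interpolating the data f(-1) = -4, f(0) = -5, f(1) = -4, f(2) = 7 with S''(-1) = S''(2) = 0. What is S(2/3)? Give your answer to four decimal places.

-5.2321

Let σ_i = S''(x_i). Step sizes h_i = 1, 1, 1; slopes of the chords Δ_i = (y_(i+1) - y_i)/h_i = -1, 1, 11.
  1·σ_0 + 4·σ_1 + 1·σ_2 = 6(Δ_1 - Δ_0) = 12
  1·σ_1 + 4·σ_2 + 1·σ_3 = 6(Δ_2 - Δ_1) = 60
Natural end conditions: σ_0 = σ_3 = 0.
Hence σ_0 = 0, σ_1 = -4/5, σ_2 = 76/5, σ_3 = 0.
On [0, 1], S(x) = -5 - 19/15·x - 2/5·x² + 8/3·x³.
With x = 2/3: S(2/3) = -2119/405.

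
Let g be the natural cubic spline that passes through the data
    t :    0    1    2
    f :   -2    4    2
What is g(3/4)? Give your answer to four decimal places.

Write σ_i for g''(x_i). With h_i = 1, 1 and divided differences Δ_i = 6, -2, the continuity of g' gives the tridiagonal system
  1·σ_0 + 4·σ_1 + 1·σ_2 = 6(Δ_1 - Δ_0) = -48
Natural end conditions: σ_0 = σ_2 = 0.
Hence σ_0 = 0, σ_1 = -12, σ_2 = 0.
On [0, 1], g(t) = -2 + 8·t + 0·t² - 2·t³.
With t = 3/4: g(3/4) = 101/32.

3.1563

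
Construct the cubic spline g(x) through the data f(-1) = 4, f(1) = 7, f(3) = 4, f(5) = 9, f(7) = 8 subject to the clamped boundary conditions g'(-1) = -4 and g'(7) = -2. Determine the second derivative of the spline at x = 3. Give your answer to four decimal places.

Let M_i = g''(x_i). Step sizes h_i = 2, 2, 2, 2; slopes of the chords Δ_i = (y_(i+1) - y_i)/h_i = 3/2, -3/2, 5/2, -1/2.
  2·M_0 + 8·M_1 + 2·M_2 = 6(Δ_1 - Δ_0) = -18
  2·M_1 + 8·M_2 + 2·M_3 = 6(Δ_2 - Δ_1) = 24
  2·M_2 + 8·M_3 + 2·M_4 = 6(Δ_3 - Δ_2) = -18
Clamped end conditions give two more equations: 2h_0·M_0 + h_0·M_1 = 6(Δ_0 - g'(-1)) = 33 and h_3·M_3 + 2h_3·M_4 = 6(g'(7) - Δ_3) = -9.
Forward elimination and back-substitution give M_0 = 23/2, M_1 = -13/2, M_2 = 11/2, M_3 = -7/2, M_4 = -1/2.

5.5000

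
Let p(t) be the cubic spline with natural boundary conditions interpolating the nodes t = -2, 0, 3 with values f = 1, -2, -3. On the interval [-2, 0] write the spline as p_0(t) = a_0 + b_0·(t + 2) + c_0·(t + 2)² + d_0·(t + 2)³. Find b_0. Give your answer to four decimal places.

-1.7333

Put m_i = p'' at the i-th knot. Here h = (2, 3) and Δ = (-3/2, -1/3), so the interior equations h_(i-1)·m_(i-1) + 2(h_(i-1)+h_i)·m_i + h_i·m_(i+1) = 6(Δ_i − Δ_(i-1)) read
  2·m_0 + 10·m_1 + 3·m_2 = 6(Δ_1 - Δ_0) = 7
Natural end conditions: m_0 = m_2 = 0.
Solving the tridiagonal system: m_0 = 0, m_1 = 7/10, m_2 = 0.
On [-2, 0], with p_0(t) = a_0 + b_0·(t + 2) + c_0·(t + 2)² + d_0·(t + 2)³: c_0 = m_0/2 = 0, d_0 = (m_1 - m_0)/(6h_0) = 7/120, b_0 = Δ_0 - h_0(2m_0 + m_1)/6 = -26/15.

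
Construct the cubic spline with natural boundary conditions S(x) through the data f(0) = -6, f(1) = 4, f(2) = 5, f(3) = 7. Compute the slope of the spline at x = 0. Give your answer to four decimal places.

12.4667

Put m_i = S'' at the i-th knot. Here h = (1, 1, 1) and Δ = (10, 1, 2), so the interior equations h_(i-1)·m_(i-1) + 2(h_(i-1)+h_i)·m_i + h_i·m_(i+1) = 6(Δ_i − Δ_(i-1)) read
  1·m_0 + 4·m_1 + 1·m_2 = 6(Δ_1 - Δ_0) = -54
  1·m_1 + 4·m_2 + 1·m_3 = 6(Δ_2 - Δ_1) = 6
Natural end conditions: m_0 = m_3 = 0.
Forward elimination and back-substitution give m_0 = 0, m_1 = -74/5, m_2 = 26/5, m_3 = 0.
On [0, 1], S'(x) = b_0 + 2c_0·x + 3d_0·x² with b_0 = Δ_0 - h_0(2m_0 + m_1)/6 = 187/15, c_0 = m_0/2 = 0, d_0 = (m_1 - m_0)/(6h_0) = -37/15. So S'(0) = 187/15.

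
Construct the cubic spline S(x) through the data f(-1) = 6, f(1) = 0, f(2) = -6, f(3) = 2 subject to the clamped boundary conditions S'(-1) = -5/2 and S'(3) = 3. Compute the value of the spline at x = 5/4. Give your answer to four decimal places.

-2.1914

Let M_i = S''(x_i). Step sizes h_i = 2, 1, 1; slopes of the chords Δ_i = (y_(i+1) - y_i)/h_i = -3, -6, 8.
  2·M_0 + 6·M_1 + 1·M_2 = 6(Δ_1 - Δ_0) = -18
  1·M_1 + 4·M_2 + 1·M_3 = 6(Δ_2 - Δ_1) = 84
Clamped end conditions give two more equations: 2h_0·M_0 + h_0·M_1 = 6(Δ_0 - S'(-1)) = -3 and h_2·M_2 + 2h_2·M_3 = 6(S'(3) - Δ_2) = -30.
Solving the tridiagonal system: M_0 = 4, M_1 = -19/2, M_2 = 31, M_3 = -61/2.
On [1, 2], S(x) = 0 - 8·(x - 1) - 19/4·(x - 1)² + 27/4·(x - 1)³.
With (x - 1) = 1/4: S(5/4) = -561/256.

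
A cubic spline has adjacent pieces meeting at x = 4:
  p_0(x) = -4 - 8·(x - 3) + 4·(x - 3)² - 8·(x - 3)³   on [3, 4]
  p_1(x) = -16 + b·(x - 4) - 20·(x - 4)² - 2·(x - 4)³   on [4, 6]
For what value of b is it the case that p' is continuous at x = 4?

-24

p_0'(x) = -8 + 8·(x - 3) - 24·(x - 3)², so p_0'(4) = -24. On the right, p_1'(4) = b, so b = -24.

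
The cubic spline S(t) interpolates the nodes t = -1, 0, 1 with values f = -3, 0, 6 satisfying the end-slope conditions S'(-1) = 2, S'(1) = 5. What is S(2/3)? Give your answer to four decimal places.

Put M_i = S'' at the i-th knot. Here h = (1, 1) and Δ = (3, 6), so the interior equations h_(i-1)·M_(i-1) + 2(h_(i-1)+h_i)·M_i + h_i·M_(i+1) = 6(Δ_i − Δ_(i-1)) read
  1·M_0 + 4·M_1 + 1·M_2 = 6(Δ_1 - Δ_0) = 18
Clamped end conditions give two more equations: 2h_0·M_0 + h_0·M_1 = 6(Δ_0 - S'(-1)) = 6 and h_1·M_1 + 2h_1·M_2 = 6(S'(1) - Δ_1) = -6.
Solving the tridiagonal system: M_0 = 0, M_1 = 6, M_2 = -6.
On [0, 1], S(t) = 0 + 5·t + 3·t² - 2·t³.
With t = 2/3: S(2/3) = 110/27.

4.0741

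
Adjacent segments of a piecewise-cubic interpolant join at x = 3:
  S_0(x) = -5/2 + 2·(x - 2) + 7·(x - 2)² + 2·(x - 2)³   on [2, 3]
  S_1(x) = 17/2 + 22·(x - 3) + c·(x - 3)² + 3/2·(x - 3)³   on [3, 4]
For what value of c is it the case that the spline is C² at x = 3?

S_0''(x) = 14 + 12·(x - 2), so S_0''(3) = 26. On the right, S_1''(3) = 2c, so c = 13.

13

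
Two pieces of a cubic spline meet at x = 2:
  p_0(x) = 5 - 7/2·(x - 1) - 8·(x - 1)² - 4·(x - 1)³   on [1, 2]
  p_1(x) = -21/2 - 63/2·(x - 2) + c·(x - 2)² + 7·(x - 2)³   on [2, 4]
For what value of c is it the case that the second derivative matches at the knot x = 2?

p_0''(x) = -16 - 24·(x - 1), so p_0''(2) = -40. On the right, p_1''(2) = 2c, so c = -20.

-20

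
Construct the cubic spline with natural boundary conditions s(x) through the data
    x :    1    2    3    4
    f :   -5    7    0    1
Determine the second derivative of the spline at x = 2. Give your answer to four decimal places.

With σ_i denoting the second derivative at x_i, h_i = 1, 1, 1, and Δ_i = (y_(i+1) − y_i)/h_i = 12, -7, 1:
  1·σ_0 + 4·σ_1 + 1·σ_2 = 6(Δ_1 - Δ_0) = -114
  1·σ_1 + 4·σ_2 + 1·σ_3 = 6(Δ_2 - Δ_1) = 48
Natural end conditions: σ_0 = σ_3 = 0.
Forward elimination and back-substitution give σ_0 = 0, σ_1 = -168/5, σ_2 = 102/5, σ_3 = 0.

-33.6000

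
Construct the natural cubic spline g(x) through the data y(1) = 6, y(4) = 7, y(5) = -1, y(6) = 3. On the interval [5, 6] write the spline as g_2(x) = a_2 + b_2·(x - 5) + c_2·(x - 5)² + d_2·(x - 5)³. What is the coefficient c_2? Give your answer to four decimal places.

10.0968

Write σ_i for g''(x_i). With h_i = 3, 1, 1 and divided differences Δ_i = 1/3, -8, 4, the continuity of g' gives the tridiagonal system
  3·σ_0 + 8·σ_1 + 1·σ_2 = 6(Δ_1 - Δ_0) = -50
  1·σ_1 + 4·σ_2 + 1·σ_3 = 6(Δ_2 - Δ_1) = 72
Natural end conditions: σ_0 = σ_3 = 0.
Solving the tridiagonal system: σ_0 = 0, σ_1 = -272/31, σ_2 = 626/31, σ_3 = 0.
On [5, 6], with g_2(x) = a_2 + b_2·(x - 5) + c_2·(x - 5)² + d_2·(x - 5)³: c_2 = σ_2/2 = 313/31, d_2 = (σ_3 - σ_2)/(6h_2) = -313/93, b_2 = Δ_2 - h_2(2σ_2 + σ_3)/6 = -254/93.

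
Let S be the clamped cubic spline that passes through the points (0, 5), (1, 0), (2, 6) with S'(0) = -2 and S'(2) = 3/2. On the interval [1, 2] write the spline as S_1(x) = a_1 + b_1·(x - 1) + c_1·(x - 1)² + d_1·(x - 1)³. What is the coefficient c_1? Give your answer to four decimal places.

14.7500

Put M_i = S'' at the i-th knot. Here h = (1, 1) and Δ = (-5, 6), so the interior equations h_(i-1)·M_(i-1) + 2(h_(i-1)+h_i)·M_i + h_i·M_(i+1) = 6(Δ_i − Δ_(i-1)) read
  1·M_0 + 4·M_1 + 1·M_2 = 6(Δ_1 - Δ_0) = 66
Clamped end conditions give two more equations: 2h_0·M_0 + h_0·M_1 = 6(Δ_0 - S'(0)) = -18 and h_1·M_1 + 2h_1·M_2 = 6(S'(2) - Δ_1) = -27.
Hence M_0 = -95/4, M_1 = 59/2, M_2 = -113/4.
On [1, 2], with S_1(x) = a_1 + b_1·(x - 1) + c_1·(x - 1)² + d_1·(x - 1)³: c_1 = M_1/2 = 59/4, d_1 = (M_2 - M_1)/(6h_1) = -77/8, b_1 = Δ_1 - h_1(2M_1 + M_2)/6 = 7/8.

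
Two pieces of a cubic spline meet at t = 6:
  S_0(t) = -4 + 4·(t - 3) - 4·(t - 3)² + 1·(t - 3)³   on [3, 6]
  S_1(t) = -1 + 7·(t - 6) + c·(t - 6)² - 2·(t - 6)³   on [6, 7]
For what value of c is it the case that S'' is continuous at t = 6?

5

S_0''(t) = -8 + 6·(t - 3), so S_0''(6) = 10. On the right, S_1''(6) = 2c, so c = 5.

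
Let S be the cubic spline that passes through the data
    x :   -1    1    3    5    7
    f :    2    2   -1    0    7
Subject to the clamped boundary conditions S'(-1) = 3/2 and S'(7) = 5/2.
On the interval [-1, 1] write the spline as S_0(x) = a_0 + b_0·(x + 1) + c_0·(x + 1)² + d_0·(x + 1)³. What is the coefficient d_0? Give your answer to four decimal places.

Let M_i = S''(x_i). Step sizes h_i = 2, 2, 2, 2; slopes of the chords Δ_i = (y_(i+1) - y_i)/h_i = 0, -3/2, 1/2, 7/2.
  2·M_0 + 8·M_1 + 2·M_2 = 6(Δ_1 - Δ_0) = -9
  2·M_1 + 8·M_2 + 2·M_3 = 6(Δ_2 - Δ_1) = 12
  2·M_2 + 8·M_3 + 2·M_4 = 6(Δ_3 - Δ_2) = 18
Clamped end conditions give two more equations: 2h_0·M_0 + h_0·M_1 = 6(Δ_0 - S'(-1)) = -9 and h_3·M_3 + 2h_3·M_4 = 6(S'(7) - Δ_3) = -6.
Solving the tridiagonal system: M_0 = -199/112, M_1 = -53/56, M_2 = 17/16, M_3 = 151/56, M_4 = -319/112.
On [-1, 1], with S_0(x) = a_0 + b_0·(x + 1) + c_0·(x + 1)² + d_0·(x + 1)³: c_0 = M_0/2 = -199/224, d_0 = (M_1 - M_0)/(6h_0) = 31/448, b_0 = Δ_0 - h_0(2M_0 + M_1)/6 = 3/2.

0.0692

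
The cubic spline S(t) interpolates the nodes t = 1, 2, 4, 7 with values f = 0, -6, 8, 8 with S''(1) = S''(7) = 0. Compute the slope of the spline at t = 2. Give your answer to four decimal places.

Write m_i for S''(x_i). With h_i = 1, 2, 3 and divided differences Δ_i = -6, 7, 0, the continuity of S' gives the tridiagonal system
  1·m_0 + 6·m_1 + 2·m_2 = 6(Δ_1 - Δ_0) = 78
  2·m_1 + 10·m_2 + 3·m_3 = 6(Δ_2 - Δ_1) = -42
Natural end conditions: m_0 = m_3 = 0.
Forward elimination and back-substitution give m_0 = 0, m_1 = 108/7, m_2 = -51/7, m_3 = 0.
On [2, 4], S'(t) = b_1 + 2c_1·(t - 2) + 3d_1·(t - 2)² with b_1 = Δ_1 - h_1(2m_1 + m_2)/6 = -6/7, c_1 = m_1/2 = 54/7, d_1 = (m_2 - m_1)/(6h_1) = -53/28. So S'(2) = -6/7.

-0.8571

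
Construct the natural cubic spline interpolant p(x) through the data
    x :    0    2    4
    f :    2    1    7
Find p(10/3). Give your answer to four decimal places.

4.4815

Write m_i for p''(x_i). With h_i = 2, 2 and divided differences Δ_i = -1/2, 3, the continuity of p' gives the tridiagonal system
  2·m_0 + 8·m_1 + 2·m_2 = 6(Δ_1 - Δ_0) = 21
Natural end conditions: m_0 = m_2 = 0.
Forward elimination and back-substitution give m_0 = 0, m_1 = 21/8, m_2 = 0.
On [2, 4], p(x) = 1 + 5/4·(x - 2) + 21/16·(x - 2)² - 7/32·(x - 2)³.
With (x - 2) = 4/3: p(10/3) = 121/27.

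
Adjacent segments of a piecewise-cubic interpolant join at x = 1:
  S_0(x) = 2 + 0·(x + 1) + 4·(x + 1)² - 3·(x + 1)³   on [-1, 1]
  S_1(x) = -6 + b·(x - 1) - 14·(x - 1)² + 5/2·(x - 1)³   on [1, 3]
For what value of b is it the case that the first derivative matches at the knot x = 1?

S_0'(x) = 0 + 8·(x + 1) - 9·(x + 1)², so S_0'(1) = -20. On the right, S_1'(1) = b, so b = -20.

-20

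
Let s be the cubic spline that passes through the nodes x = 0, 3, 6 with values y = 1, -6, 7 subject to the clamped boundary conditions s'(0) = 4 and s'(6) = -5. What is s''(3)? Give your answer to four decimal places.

9.6667

With m_i denoting the second derivative at x_i, h_i = 3, 3, and Δ_i = (y_(i+1) − y_i)/h_i = -7/3, 13/3:
  3·m_0 + 12·m_1 + 3·m_2 = 6(Δ_1 - Δ_0) = 40
Clamped end conditions give two more equations: 2h_0·m_0 + h_0·m_1 = 6(Δ_0 - s'(0)) = -38 and h_1·m_1 + 2h_1·m_2 = 6(s'(6) - Δ_1) = -56.
Hence m_0 = -67/6, m_1 = 29/3, m_2 = -85/6.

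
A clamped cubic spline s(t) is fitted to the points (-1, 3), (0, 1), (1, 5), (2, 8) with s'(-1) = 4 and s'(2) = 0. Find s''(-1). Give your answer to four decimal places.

Write σ_i for s''(x_i). With h_i = 1, 1, 1 and divided differences Δ_i = -2, 4, 3, the continuity of s' gives the tridiagonal system
  1·σ_0 + 4·σ_1 + 1·σ_2 = 6(Δ_1 - Δ_0) = 36
  1·σ_1 + 4·σ_2 + 1·σ_3 = 6(Δ_2 - Δ_1) = -6
Clamped end conditions give two more equations: 2h_0·σ_0 + h_0·σ_1 = 6(Δ_0 - s'(-1)) = -36 and h_2·σ_2 + 2h_2·σ_3 = 6(s'(2) - Δ_2) = -18.
Forward elimination and back-substitution give σ_0 = -394/15, σ_1 = 248/15, σ_2 = -58/15, σ_3 = -106/15.

-26.2667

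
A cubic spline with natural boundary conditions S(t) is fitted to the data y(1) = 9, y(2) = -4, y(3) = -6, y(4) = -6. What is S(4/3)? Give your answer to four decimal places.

3.8370

With m_i denoting the second derivative at x_i, h_i = 1, 1, 1, and Δ_i = (y_(i+1) − y_i)/h_i = -13, -2, 0:
  1·m_0 + 4·m_1 + 1·m_2 = 6(Δ_1 - Δ_0) = 66
  1·m_1 + 4·m_2 + 1·m_3 = 6(Δ_2 - Δ_1) = 12
Natural end conditions: m_0 = m_3 = 0.
Hence m_0 = 0, m_1 = 84/5, m_2 = -6/5, m_3 = 0.
On [1, 2], S(t) = 9 - 79/5·(t - 1) + 0·(t - 1)² + 14/5·(t - 1)³.
With (t - 1) = 1/3: S(4/3) = 518/135.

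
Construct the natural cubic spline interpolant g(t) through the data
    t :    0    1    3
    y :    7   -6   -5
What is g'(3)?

5

Let M_i = g''(x_i). Step sizes h_i = 1, 2; slopes of the chords Δ_i = (y_(i+1) - y_i)/h_i = -13, 1/2.
  1·M_0 + 6·M_1 + 2·M_2 = 6(Δ_1 - Δ_0) = 81
Natural end conditions: M_0 = M_2 = 0.
Solving the tridiagonal system: M_0 = 0, M_1 = 27/2, M_2 = 0.
On [1, 3], g'(t) = b_1 + 2c_1·(t - 1) + 3d_1·(t - 1)² with b_1 = Δ_1 - h_1(2M_1 + M_2)/6 = -17/2, c_1 = M_1/2 = 27/4, d_1 = (M_2 - M_1)/(6h_1) = -9/8. So g'(3) = 5.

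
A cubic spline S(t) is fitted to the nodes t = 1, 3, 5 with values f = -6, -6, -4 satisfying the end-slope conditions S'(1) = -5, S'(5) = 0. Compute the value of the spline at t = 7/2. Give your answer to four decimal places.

Let m_i = S''(x_i). Step sizes h_i = 2, 2; slopes of the chords Δ_i = (y_(i+1) - y_i)/h_i = 0, 1.
  2·m_0 + 8·m_1 + 2·m_2 = 6(Δ_1 - Δ_0) = 6
Clamped end conditions give two more equations: 2h_0·m_0 + h_0·m_1 = 6(Δ_0 - S'(1)) = 30 and h_1·m_1 + 2h_1·m_2 = 6(S'(5) - Δ_1) = -6.
Solving the tridiagonal system: m_0 = 8, m_1 = -1, m_2 = -1.
On [3, 5], S(t) = -6 + 2·(t - 3) - 1/2·(t - 3)² + 0·(t - 3)³.
With (t - 3) = 1/2: S(7/2) = -41/8.

-5.1250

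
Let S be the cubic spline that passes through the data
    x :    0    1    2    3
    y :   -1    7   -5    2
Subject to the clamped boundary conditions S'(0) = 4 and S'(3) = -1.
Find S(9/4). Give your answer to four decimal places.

With m_i denoting the second derivative at x_i, h_i = 1, 1, 1, and Δ_i = (y_(i+1) − y_i)/h_i = 8, -12, 7:
  1·m_0 + 4·m_1 + 1·m_2 = 6(Δ_1 - Δ_0) = -120
  1·m_1 + 4·m_2 + 1·m_3 = 6(Δ_2 - Δ_1) = 114
Clamped end conditions give two more equations: 2h_0·m_0 + h_0·m_1 = 6(Δ_0 - S'(0)) = 24 and h_2·m_2 + 2h_2·m_3 = 6(S'(3) - Δ_2) = -48.
Forward elimination and back-substitution give m_0 = 116/3, m_1 = -160/3, m_2 = 164/3, m_3 = -154/3.
On [2, 3], S(x) = -5 - 8/3·(x - 2) + 82/3·(x - 2)² - 53/3·(x - 2)³.
With (x - 2) = 1/4: S(9/4) = -271/64.

-4.2344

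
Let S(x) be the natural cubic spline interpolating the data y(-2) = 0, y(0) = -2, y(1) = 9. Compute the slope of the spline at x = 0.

Put M_i = S'' at the i-th knot. Here h = (2, 1) and Δ = (-1, 11), so the interior equations h_(i-1)·M_(i-1) + 2(h_(i-1)+h_i)·M_i + h_i·M_(i+1) = 6(Δ_i − Δ_(i-1)) read
  2·M_0 + 6·M_1 + 1·M_2 = 6(Δ_1 - Δ_0) = 72
Natural end conditions: M_0 = M_2 = 0.
Hence M_0 = 0, M_1 = 12, M_2 = 0.
On [0, 1], S'(x) = b_1 + 2c_1·x + 3d_1·x² with b_1 = Δ_1 - h_1(2M_1 + M_2)/6 = 7, c_1 = M_1/2 = 6, d_1 = (M_2 - M_1)/(6h_1) = -2. So S'(0) = 7.

7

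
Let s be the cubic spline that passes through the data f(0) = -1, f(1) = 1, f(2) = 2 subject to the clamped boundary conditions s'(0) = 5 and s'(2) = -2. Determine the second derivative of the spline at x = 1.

4

With m_i denoting the second derivative at x_i, h_i = 1, 1, and Δ_i = (y_(i+1) − y_i)/h_i = 2, 1:
  1·m_0 + 4·m_1 + 1·m_2 = 6(Δ_1 - Δ_0) = -6
Clamped end conditions give two more equations: 2h_0·m_0 + h_0·m_1 = 6(Δ_0 - s'(0)) = -18 and h_1·m_1 + 2h_1·m_2 = 6(s'(2) - Δ_1) = -18.
Solving: m_0 = -11, m_1 = 4, m_2 = -11.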